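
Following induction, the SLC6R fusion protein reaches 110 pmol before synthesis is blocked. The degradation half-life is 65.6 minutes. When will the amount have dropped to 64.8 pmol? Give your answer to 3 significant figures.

Fraction remaining = 64.8/110 ≈ 0.58909.
n = log₂(110/64.8) = ln(1.6975)/ln 2 ≈ 0.76344 half-lives.
t = n × t½ = 0.76344 × 65.6 ≈ 50.082 minutes.

50.1 minutes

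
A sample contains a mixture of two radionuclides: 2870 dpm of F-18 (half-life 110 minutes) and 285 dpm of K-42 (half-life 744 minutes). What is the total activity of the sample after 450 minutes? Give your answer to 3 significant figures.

356 dpm

F-18: 2870 × (1/2)^(450/110) = 2870 × (1/2)^4.0909 ≈ 168.42 dpm.
K-42: 285 × (1/2)^(450/744) = 285 × (1/2)^0.60484 ≈ 187.4 dpm.
Total = 168.42 + 187.4 ≈ 355.82 dpm.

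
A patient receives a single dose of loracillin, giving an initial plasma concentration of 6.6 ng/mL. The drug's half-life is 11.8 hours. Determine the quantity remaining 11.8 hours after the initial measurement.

3.3 ng/mL

Elapsed time is 1 half-life (11.8/11.8).
Each half-life halves the amount: 6.6 × (1/2)^1 = 6.6/2 = 3.3 ng/mL.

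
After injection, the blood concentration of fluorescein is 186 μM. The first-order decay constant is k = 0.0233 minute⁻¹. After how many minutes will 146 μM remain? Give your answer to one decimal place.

t½ = ln 2 / k = 0.69315 / 0.0233 ≈ 29.749 minutes.
Fraction remaining = 146/186 ≈ 0.78495.
n = log₂(186/146) = ln(1.274)/ln 2 ≈ 0.34933 half-lives.
t = n × t½ = 0.34933 × 29.749 ≈ 10.392 minutes.

10.4 minutes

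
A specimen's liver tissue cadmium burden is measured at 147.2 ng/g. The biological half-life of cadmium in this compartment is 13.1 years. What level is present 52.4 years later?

9.2 ng/g

Elapsed time is 4 half-lives (52.4/13.1).
Each half-life halves the amount: 147.2 × (1/2)^4 = 147.2/16 = 9.2 ng/g.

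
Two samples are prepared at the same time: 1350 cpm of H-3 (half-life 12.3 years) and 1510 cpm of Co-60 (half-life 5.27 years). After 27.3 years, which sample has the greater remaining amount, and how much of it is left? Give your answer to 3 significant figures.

H-3: 1350 × (1/2)^2.2195 ≈ 289.86 cpm.
Co-60: 1510 × (1/2)^5.1803 ≈ 41.645 cpm.
H-3 has more remaining, at ≈ 289.86 cpm.

H-3, 290 cpm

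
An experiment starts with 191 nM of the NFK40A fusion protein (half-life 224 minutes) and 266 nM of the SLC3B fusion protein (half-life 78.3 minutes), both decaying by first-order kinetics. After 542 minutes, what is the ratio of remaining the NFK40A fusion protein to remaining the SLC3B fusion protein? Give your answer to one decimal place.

16.3

NFK40A fusion protein: 191 × (1/2)^(542/224) = 191 × (1/2)^2.4196 ≈ 35.698 nM.
SLC3B fusion protein: 266 × (1/2)^(542/78.3) = 266 × (1/2)^6.9221 ≈ 2.1934 nM.
Ratio ≈ 35.698 / 2.1934 ≈ 16.275.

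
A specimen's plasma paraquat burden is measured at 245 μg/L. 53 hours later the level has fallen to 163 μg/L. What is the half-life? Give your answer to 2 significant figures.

A/A₀ = 163/245 ≈ 0.66531.
n = log₂(1.5031) ≈ 0.58791 half-lives elapsed in 53 hours.
t½ = 53/0.58791 ≈ 90.15 hours.

90 hours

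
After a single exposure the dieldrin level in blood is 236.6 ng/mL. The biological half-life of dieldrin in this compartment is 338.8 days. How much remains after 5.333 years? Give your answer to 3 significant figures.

Convert the elapsed time: 5.333 years = 1946.55 days.
Number of half-lives: n = 1946.55/338.8 ≈ 5.7454.
Remaining = 236.6 × (1/2)^5.7454 = 236.6 × 0.018641 ≈ 4.4104 ng/mL.

4.41 ng/mL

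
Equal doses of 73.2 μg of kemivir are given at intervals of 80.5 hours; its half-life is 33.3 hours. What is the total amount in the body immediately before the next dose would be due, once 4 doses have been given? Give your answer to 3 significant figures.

16.8 μg

The 4 doses were given 322, 241.5, 161, 80.5 hours ago.
Total = 73.2·(1/2)^(322/33.3) + 73.2·(1/2)^(241.5/33.3) + 73.2·(1/2)^(161/33.3) + 73.2·(1/2)^(80.5/33.3)
      = 0.089877 + 0.48014 + 2.565 + 13.702 ≈ 16.837 μg.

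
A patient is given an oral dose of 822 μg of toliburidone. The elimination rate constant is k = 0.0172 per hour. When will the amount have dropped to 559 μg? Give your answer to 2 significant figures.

22 hours

t½ = ln 2 / k = 0.69315 / 0.0172 ≈ 40.299 hours.
Fraction remaining = 559/822 ≈ 0.68005.
n = log₂(822/559) = ln(1.4705)/ln 2 ≈ 0.55629 half-lives.
t = n × t½ = 0.55629 × 40.299 ≈ 22.418 hours.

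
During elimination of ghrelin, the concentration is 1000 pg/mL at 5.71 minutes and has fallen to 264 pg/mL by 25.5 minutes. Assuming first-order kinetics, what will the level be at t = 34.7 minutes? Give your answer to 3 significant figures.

Over Δt = 25.5 − 5.71 = 19.79 minutes, the level fell by a factor of 1000/264 ≈ 3.7879.
n = log₂(3.7879) ≈ 1.9214 half-lives, so t½ = 19.79/1.9214 ≈ 10.3 minutes.
From t = 25.5 to t = 34.7: 264 × (1/2)^((34.7−25.5)/10.3) ≈ 142.14 pg/mL.

142 pg/mL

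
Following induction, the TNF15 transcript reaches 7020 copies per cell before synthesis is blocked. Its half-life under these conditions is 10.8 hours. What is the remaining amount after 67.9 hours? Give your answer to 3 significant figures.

Number of half-lives: n = 67.9/10.8 ≈ 6.287.
Remaining = 7020 × (1/2)^6.287 = 7020 × 0.012806 ≈ 89.898 copies per cell.

89.9 copies per cell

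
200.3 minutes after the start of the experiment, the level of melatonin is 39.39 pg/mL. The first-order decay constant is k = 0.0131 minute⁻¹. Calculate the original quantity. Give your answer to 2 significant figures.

540 pg/mL

t½ = ln 2 / k = 0.69315 / 0.0131 ≈ 52.912 minutes.
Number of half-lives elapsed: n = 200.3/52.912 ≈ 3.7855.
A₀ = A × 2^n = 39.39 × 2^3.7855 = 39.39 × 13.79 ≈ 543.18 pg/mL.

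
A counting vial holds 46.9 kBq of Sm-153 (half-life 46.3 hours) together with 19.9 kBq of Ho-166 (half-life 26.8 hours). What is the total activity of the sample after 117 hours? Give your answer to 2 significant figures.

Sm-153: 46.9 × (1/2)^(117/46.3) = 46.9 × (1/2)^2.527 ≈ 8.1371 kBq.
Ho-166: 19.9 × (1/2)^(117/26.8) = 19.9 × (1/2)^4.3657 ≈ 0.96528 kBq.
Total = 8.1371 + 0.96528 ≈ 9.1024 kBq.

9.1 kBq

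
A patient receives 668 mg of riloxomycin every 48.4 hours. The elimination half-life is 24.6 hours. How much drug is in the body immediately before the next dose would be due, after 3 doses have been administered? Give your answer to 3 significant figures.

226 mg

The 3 doses were given 145.2, 96.8, 48.4 hours ago.
Total = 668·(1/2)^(145.2/24.6) + 668·(1/2)^(96.8/24.6) + 668·(1/2)^(48.4/24.6)
      = 11.168 + 43.675 + 170.81 ≈ 225.65 mg.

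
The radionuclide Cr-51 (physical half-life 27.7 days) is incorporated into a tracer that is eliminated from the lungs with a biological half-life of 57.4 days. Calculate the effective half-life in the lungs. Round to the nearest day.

1/t_eff = 1/t_phys + 1/t_biol = 1/27.7 + 1/57.4 = 0.053523 per day.
t_eff = 27.7 × 57.4 / (27.7 + 57.4) ≈ 18.684 days.

19 days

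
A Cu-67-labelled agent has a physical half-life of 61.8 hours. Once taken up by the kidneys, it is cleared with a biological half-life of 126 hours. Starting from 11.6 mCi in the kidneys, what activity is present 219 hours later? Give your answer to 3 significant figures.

1/t_eff = 1/t_phys + 1/t_biol = 1/61.8 + 1/126 = 0.024118 per hour.
t_eff = 61.8 × 126 / (61.8 + 126) ≈ 41.463 hours.
Remaining = 11.6 × (1/2)^(219/41.463) = 11.6 × (1/2)^5.2818 ≈ 0.29818 mCi.

0.298 mCi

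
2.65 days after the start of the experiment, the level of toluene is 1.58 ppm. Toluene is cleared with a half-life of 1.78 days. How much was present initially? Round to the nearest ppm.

4 ppm

Number of half-lives elapsed: n = 2.65/1.78 ≈ 1.4888.
A₀ = A × 2^n = 1.58 × 2^1.4888 = 1.58 × 2.8065 ≈ 4.4342 ppm.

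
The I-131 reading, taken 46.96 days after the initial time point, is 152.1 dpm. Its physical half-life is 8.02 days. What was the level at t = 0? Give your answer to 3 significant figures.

Number of half-lives elapsed: n = 46.96/8.02 ≈ 5.8554.
A₀ = A × 2^n = 152.1 × 2^5.8554 = 152.1 × 57.895 ≈ 8805.8 dpm.

8810 dpm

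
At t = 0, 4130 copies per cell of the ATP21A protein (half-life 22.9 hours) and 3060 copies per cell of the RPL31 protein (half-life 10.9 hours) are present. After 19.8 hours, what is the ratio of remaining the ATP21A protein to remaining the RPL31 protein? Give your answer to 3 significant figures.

2.61

ATP21A protein: 4130 × (1/2)^(19.8/22.9) = 4130 × (1/2)^0.86463 ≈ 2268.1 copies per cell.
RPL31 protein: 3060 × (1/2)^(19.8/10.9) = 3060 × (1/2)^1.8165 ≈ 868.75 copies per cell.
Ratio ≈ 2268.1 / 868.75 ≈ 2.6108.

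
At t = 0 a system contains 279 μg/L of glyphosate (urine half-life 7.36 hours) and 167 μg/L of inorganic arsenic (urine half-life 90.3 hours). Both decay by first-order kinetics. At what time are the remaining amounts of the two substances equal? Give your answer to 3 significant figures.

5.93 hours

Set 279·(1/2)^(t/7.36) = 167·(1/2)^(t/90.3).
Taking log₂: log₂(279/167) = t·(1/7.36 − 1/90.3).
log₂(1.6707) = 0.74042; 1/7.36 − 1/90.3 = 0.1248.
t = 0.74042 / 0.1248 ≈ 5.933 hours.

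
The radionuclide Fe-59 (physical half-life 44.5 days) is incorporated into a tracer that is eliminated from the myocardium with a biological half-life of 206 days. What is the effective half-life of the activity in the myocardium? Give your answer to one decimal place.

1/t_eff = 1/t_phys + 1/t_biol = 1/44.5 + 1/206 = 0.027326 per day.
t_eff = 44.5 × 206 / (44.5 + 206) ≈ 36.595 days.

36.6 days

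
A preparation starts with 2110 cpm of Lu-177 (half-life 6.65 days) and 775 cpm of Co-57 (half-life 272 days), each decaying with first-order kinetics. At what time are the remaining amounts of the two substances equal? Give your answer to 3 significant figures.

9.85 days

Set 2110·(1/2)^(t/6.65) = 775·(1/2)^(t/272).
Taking log₂: log₂(2110/775) = t·(1/6.65 − 1/272).
log₂(2.7226) = 1.445; 1/6.65 − 1/272 = 0.1467.
t = 1.445 / 0.1467 ≈ 9.8499 days.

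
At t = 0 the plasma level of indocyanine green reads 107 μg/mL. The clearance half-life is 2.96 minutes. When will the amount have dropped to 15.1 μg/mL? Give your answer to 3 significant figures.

8.36 minutes

Fraction remaining = 15.1/107 ≈ 0.14112.
n = log₂(107/15.1) = ln(7.0861)/ln 2 ≈ 2.825 half-lives.
t = n × t½ = 2.825 × 2.96 ≈ 8.362 minutes.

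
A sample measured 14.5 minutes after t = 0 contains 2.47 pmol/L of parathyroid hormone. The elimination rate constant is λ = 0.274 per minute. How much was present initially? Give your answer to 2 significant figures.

130 pmol/L

t½ = ln 2 / λ = 0.69315 / 0.274 ≈ 2.5297 minutes.
Number of half-lives elapsed: n = 14.5/2.5297 ≈ 5.7318.
A₀ = A × 2^n = 2.47 × 2^5.7318 = 2.47 × 53.144 ≈ 131.26 pmol/L.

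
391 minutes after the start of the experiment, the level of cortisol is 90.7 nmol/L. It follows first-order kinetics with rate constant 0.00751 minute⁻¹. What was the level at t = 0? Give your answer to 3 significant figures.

1710 nmol/L

t½ = ln 2 / λ = 0.69315 / 0.00751 ≈ 92.297 minutes.
Number of half-lives elapsed: n = 391/92.297 ≈ 4.2363.
A₀ = A × 2^n = 90.7 × 2^4.2363 = 90.7 × 18.848 ≈ 1709.5 nmol/L.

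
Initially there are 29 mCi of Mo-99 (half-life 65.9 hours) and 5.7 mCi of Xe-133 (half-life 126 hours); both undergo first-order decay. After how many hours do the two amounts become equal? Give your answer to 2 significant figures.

320 hours

Set 29·(1/2)^(t/65.9) = 5.7·(1/2)^(t/126).
Taking log₂: log₂(29/5.7) = t·(1/65.9 − 1/126).
log₂(5.0877) = 2.347; 1/65.9 − 1/126 = 0.007238.
t = 2.347 / 0.007238 ≈ 324.26 hours.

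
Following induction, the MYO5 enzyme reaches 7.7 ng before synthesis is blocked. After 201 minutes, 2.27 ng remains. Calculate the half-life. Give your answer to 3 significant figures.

A/A₀ = 2.27/7.7 ≈ 0.29481.
n = log₂(3.3921) ≈ 1.7622 half-lives elapsed in 201 minutes.
t½ = 201/1.7622 ≈ 114.06 minutes.

114 minutes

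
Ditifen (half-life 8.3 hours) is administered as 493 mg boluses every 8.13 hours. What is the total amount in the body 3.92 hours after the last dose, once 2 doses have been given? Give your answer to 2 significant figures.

The 2 doses were given 12.05, 3.92 hours ago.
Total = 493·(1/2)^(12.05/8.3) + 493·(1/2)^(3.92/8.3)
      = 180.22 + 355.36 ≈ 535.59 mg.

540 mg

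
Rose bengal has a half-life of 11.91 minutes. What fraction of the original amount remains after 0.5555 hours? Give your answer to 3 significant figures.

0.144

0.5555 hours = 33.33 minutes.
n = 33.33/11.91 ≈ 2.7985 half-lives.
Fraction remaining = (1/2)^2.7985 ≈ 0.14374.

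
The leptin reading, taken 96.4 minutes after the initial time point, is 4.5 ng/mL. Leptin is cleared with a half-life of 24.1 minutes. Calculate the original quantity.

Number of half-lives elapsed: n = 96.4/24.1 ≈ 4.
A₀ = A × 2^n = 4.5 × 2^4 = 4.5 × 16 ≈ 72 ng/mL.

72 ng/mL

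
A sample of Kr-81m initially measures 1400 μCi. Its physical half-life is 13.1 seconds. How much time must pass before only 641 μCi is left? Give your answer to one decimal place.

Fraction remaining = 641/1400 ≈ 0.45786.
n = log₂(1400/641) = ln(2.1841)/ln 2 ≈ 1.127 half-lives.
t = n × t½ = 1.127 × 13.1 ≈ 14.764 seconds.

14.8 seconds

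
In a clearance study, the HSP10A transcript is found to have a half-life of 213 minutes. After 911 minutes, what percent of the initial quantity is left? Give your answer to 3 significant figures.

5.16%

n = 911/213 ≈ 4.277 half-lives.
Fraction remaining = (1/2)^4.277 ≈ 0.051582, i.e. 5.1582%.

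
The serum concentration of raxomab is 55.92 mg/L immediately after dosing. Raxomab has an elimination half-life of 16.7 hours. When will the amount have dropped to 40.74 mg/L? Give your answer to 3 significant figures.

Fraction remaining = 40.74/55.92 ≈ 0.72854.
n = log₂(55.92/40.74) = ln(1.3726)/ln 2 ≈ 0.45692 half-lives.
t = n × t½ = 0.45692 × 16.7 ≈ 7.6305 hours.

7.63 hours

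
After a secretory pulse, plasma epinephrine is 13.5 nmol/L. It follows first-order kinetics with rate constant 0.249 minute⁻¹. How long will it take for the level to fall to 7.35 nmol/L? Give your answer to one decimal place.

2.4 minutes

t½ = ln 2 / λ = 0.69315 / 0.249 ≈ 2.7837 minutes.
Fraction remaining = 7.35/13.5 ≈ 0.54444.
n = log₂(13.5/7.35) = ln(1.8367)/ln 2 ≈ 0.87714 half-lives.
t = n × t½ = 0.87714 × 2.7837 ≈ 2.4417 minutes.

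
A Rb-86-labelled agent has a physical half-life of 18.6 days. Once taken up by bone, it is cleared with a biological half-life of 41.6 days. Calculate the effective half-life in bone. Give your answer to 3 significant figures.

1/t_eff = 1/t_phys + 1/t_biol = 1/18.6 + 1/41.6 = 0.077802 per day.
t_eff = 18.6 × 41.6 / (18.6 + 41.6) ≈ 12.853 days.

12.9 days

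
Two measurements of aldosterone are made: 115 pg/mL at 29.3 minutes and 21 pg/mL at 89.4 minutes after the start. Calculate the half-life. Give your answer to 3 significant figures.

24.5 minutes

Over Δt = 89.4 − 29.3 = 60.1 minutes, the level fell by a factor of 115/21 ≈ 5.4762.
n = log₂(5.4762) ≈ 2.4532 half-lives, so t½ = 60.1/2.4532 ≈ 24.499 minutes.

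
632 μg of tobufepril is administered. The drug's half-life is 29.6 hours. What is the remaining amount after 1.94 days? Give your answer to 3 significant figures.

212 μg

Convert the elapsed time: 1.94 days = 46.56 hours.
Number of half-lives: n = 46.56/29.6 ≈ 1.573.
Remaining = 632 × (1/2)^1.573 = 632 × 0.33612 ≈ 212.42 μg.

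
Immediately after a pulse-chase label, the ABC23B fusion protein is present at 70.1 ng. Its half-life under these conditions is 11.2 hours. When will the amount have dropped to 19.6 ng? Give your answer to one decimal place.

Fraction remaining = 19.6/70.1 ≈ 0.2796.
n = log₂(70.1/19.6) = ln(3.5765)/ln 2 ≈ 1.8386 half-lives.
t = n × t½ = 1.8386 × 11.2 ≈ 20.592 hours.

20.6 hours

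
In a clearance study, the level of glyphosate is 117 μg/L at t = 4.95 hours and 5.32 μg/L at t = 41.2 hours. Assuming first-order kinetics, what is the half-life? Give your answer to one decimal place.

Over Δt = 41.2 − 4.95 = 36.25 hours, the level fell by a factor of 117/5.32 ≈ 21.992.
n = log₂(21.992) ≈ 4.4589 half-lives, so t½ = 36.25/4.4589 ≈ 8.1297 hours.

8.1 hours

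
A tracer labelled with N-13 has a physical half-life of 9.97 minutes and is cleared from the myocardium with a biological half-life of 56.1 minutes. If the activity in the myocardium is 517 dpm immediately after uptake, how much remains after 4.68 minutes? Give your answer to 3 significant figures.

352 dpm

1/t_eff = 1/t_phys + 1/t_biol = 1/9.97 + 1/56.1 = 0.11813 per minute.
t_eff = 9.97 × 56.1 / (9.97 + 56.1) ≈ 8.4655 minutes.
Remaining = 517 × (1/2)^(4.68/8.4655) = 517 × (1/2)^0.55283 ≈ 352.43 dpm.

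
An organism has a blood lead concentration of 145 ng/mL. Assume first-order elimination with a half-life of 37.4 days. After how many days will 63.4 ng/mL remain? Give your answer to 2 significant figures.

Fraction remaining = 63.4/145 ≈ 0.43724.
n = log₂(145/63.4) = ln(2.2871)/ln 2 ≈ 1.1935 half-lives.
t = n × t½ = 1.1935 × 37.4 ≈ 44.637 days.

45 days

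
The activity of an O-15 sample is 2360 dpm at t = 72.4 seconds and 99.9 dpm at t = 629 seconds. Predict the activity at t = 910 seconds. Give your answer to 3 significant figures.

20.2 dpm

Over Δt = 629 − 72.4 = 556.6 seconds, the level fell by a factor of 2360/99.9 ≈ 23.624.
n = log₂(23.624) ≈ 4.5622 half-lives, so t½ = 556.6/4.5622 ≈ 122 seconds.
From t = 629 to t = 910: 99.9 × (1/2)^((910−629)/122) ≈ 20.241 dpm.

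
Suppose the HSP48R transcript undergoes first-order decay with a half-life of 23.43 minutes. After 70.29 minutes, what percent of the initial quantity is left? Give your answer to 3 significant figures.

12.5%

n = 70.29/23.43 ≈ 3 half-lives.
Fraction remaining = (1/2)^3 ≈ 0.125, i.e. 12.5%.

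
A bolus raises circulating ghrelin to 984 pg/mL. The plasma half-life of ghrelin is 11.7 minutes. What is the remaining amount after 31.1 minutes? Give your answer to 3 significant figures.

156 pg/mL

Number of half-lives: n = 31.1/11.7 ≈ 2.6581.
Remaining = 984 × (1/2)^2.6581 = 984 × 0.15843 ≈ 155.89 pg/mL.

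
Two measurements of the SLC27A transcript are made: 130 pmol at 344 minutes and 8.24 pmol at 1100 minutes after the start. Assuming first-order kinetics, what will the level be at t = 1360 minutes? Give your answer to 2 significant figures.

Over Δt = 1100 − 344 = 756 minutes, the level fell by a factor of 130/8.24 ≈ 15.777.
n = log₂(15.777) ≈ 3.9797 half-lives, so t½ = 756/3.9797 ≈ 189.96 minutes.
From t = 1100 to t = 1360: 8.24 × (1/2)^((1360−1100)/189.96) ≈ 3.1909 pmol.

3.2 pmol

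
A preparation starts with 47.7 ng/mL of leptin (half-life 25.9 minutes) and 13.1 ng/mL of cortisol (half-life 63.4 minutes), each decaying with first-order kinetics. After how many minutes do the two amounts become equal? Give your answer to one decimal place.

81.6 minutes

Set 47.7·(1/2)^(t/25.9) = 13.1·(1/2)^(t/63.4).
Taking log₂: log₂(47.7/13.1) = t·(1/25.9 − 1/63.4).
log₂(3.6412) = 1.8644; 1/25.9 − 1/63.4 = 0.022837.
t = 1.8644 / 0.022837 ≈ 81.64 minutes.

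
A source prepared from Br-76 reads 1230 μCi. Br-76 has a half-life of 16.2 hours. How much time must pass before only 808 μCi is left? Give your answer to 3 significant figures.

9.82 hours

Fraction remaining = 808/1230 ≈ 0.65691.
n = log₂(1230/808) = ln(1.5223)/ln 2 ≈ 0.60623 half-lives.
t = n × t½ = 0.60623 × 16.2 ≈ 9.8209 hours.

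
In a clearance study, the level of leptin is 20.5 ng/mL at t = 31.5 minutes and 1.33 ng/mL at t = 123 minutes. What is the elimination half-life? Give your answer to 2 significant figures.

23 minutes

Over Δt = 123 − 31.5 = 91.5 minutes, the level fell by a factor of 20.5/1.33 ≈ 15.414.
n = log₂(15.414) ≈ 3.9461 half-lives, so t½ = 91.5/3.9461 ≈ 23.187 minutes.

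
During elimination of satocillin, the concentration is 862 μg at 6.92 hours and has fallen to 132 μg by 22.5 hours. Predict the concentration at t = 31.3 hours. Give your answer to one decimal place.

45.7 μg

Over Δt = 22.5 − 6.92 = 15.58 hours, the level fell by a factor of 862/132 ≈ 6.5303.
n = log₂(6.5303) ≈ 2.7071 half-lives, so t½ = 15.58/2.7071 ≈ 5.7551 hours.
From t = 22.5 to t = 31.3: 132 × (1/2)^((31.3−22.5)/5.7551) ≈ 45.738 μg.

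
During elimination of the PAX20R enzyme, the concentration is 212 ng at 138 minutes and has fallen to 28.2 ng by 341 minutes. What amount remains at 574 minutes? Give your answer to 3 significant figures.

Over Δt = 341 − 138 = 203 minutes, the level fell by a factor of 212/28.2 ≈ 7.5177.
n = log₂(7.5177) ≈ 2.9103 half-lives, so t½ = 203/2.9103 ≈ 69.752 minutes.
From t = 341 to t = 574: 28.2 × (1/2)^((574−341)/69.752) ≈ 2.7841 ng.

2.78 ng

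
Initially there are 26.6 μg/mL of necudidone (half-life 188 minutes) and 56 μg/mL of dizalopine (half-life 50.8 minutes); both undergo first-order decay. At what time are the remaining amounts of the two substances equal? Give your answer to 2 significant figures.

75 minutes

Set 26.6·(1/2)^(t/188) = 56·(1/2)^(t/50.8).
Taking log₂: log₂(26.6/56) = t·(1/188 − 1/50.8).
log₂(0.475) = -1.074; 1/188 − 1/50.8 = -0.014366.
t = -1.074 / -0.014366 ≈ 74.76 minutes.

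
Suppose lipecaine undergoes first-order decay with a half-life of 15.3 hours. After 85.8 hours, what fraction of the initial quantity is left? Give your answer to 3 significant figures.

0.0205

n = 85.8/15.3 ≈ 5.6078 half-lives.
Fraction remaining = (1/2)^5.6078 ≈ 0.020506.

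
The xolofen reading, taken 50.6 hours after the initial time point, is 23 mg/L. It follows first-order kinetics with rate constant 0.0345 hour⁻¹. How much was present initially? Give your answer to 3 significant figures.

t½ = ln 2 / λ = 0.69315 / 0.0345 ≈ 20.091 hours.
Number of half-lives elapsed: n = 50.6/20.091 ≈ 2.5185.
A₀ = A × 2^n = 23 × 2^2.5185 = 23 × 5.7299 ≈ 131.79 mg/L.

132 mg/L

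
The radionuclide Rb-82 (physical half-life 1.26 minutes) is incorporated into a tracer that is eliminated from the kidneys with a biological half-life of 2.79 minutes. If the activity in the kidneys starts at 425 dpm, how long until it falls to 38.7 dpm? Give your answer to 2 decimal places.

1/t_eff = 1/t_phys + 1/t_biol = 1/1.26 + 1/2.79 = 1.1521 per minute.
t_eff = 1.26 × 2.79 / (1.26 + 2.79) ≈ 0.868 minutes.
n = log₂(425/38.7) ≈ 3.4571; t = 3.4571 × 0.868 ≈ 3.0007 minutes.

3.00 minutes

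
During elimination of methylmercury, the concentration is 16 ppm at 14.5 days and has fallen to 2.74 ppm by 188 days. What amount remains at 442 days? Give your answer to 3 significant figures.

Over Δt = 188 − 14.5 = 173.5 days, the level fell by a factor of 16/2.74 ≈ 5.8394.
n = log₂(5.8394) ≈ 2.5458 half-lives, so t½ = 173.5/2.5458 ≈ 68.151 days.
From t = 188 to t = 442: 2.74 × (1/2)^((442−188)/68.151) ≈ 0.20692 ppm.

0.207 ppm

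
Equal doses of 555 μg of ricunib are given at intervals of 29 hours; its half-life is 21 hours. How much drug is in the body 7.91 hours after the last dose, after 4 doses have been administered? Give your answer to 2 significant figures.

The 4 doses were given 94.91, 65.91, 36.91, 7.91 hours ago.
Total = 555·(1/2)^(94.91/21) + 555·(1/2)^(65.91/21) + 555·(1/2)^(36.91/21) + 555·(1/2)^(7.91/21)
      = 24.198 + 63.022 + 164.13 + 427.47 ≈ 678.82 μg.

680 μg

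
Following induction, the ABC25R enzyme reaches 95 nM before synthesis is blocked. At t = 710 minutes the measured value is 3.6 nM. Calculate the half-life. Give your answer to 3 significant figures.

150 minutes

A/A₀ = 3.6/95 ≈ 0.037895.
n = log₂(26.389) ≈ 4.7219 half-lives elapsed in 710 minutes.
t½ = 710/4.7219 ≈ 150.36 minutes.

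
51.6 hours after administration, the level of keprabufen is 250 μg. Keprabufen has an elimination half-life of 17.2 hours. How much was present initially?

Number of half-lives elapsed: n = 51.6/17.2 ≈ 3.
A₀ = A × 2^n = 250 × 2^3 = 250 × 8 ≈ 2000 μg.

2000 μg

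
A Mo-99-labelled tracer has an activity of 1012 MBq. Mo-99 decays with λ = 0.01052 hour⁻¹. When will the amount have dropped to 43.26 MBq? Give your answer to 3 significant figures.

300 hours

t½ = ln 2 / λ = 0.69315 / 0.01052 ≈ 65.889 hours.
Fraction remaining = 43.26/1012 ≈ 0.042747.
n = log₂(1012/43.26) = ln(23.393)/ln 2 ≈ 4.548 half-lives.
t = n × t½ = 4.548 × 65.889 ≈ 299.66 hours.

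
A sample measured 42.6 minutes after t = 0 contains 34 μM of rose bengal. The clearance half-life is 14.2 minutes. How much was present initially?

Number of half-lives elapsed: n = 42.6/14.2 ≈ 3.
A₀ = A × 2^n = 34 × 2^3 = 34 × 8 ≈ 272 μM.

272 μM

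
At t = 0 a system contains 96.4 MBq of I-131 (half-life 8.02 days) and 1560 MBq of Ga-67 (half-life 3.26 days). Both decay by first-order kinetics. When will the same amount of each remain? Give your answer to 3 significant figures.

22.1 days

Set 96.4·(1/2)^(t/8.02) = 1560·(1/2)^(t/3.26).
Taking log₂: log₂(96.4/1560) = t·(1/8.02 − 1/3.26).
log₂(0.061795) = -4.0164; 1/8.02 − 1/3.26 = -0.18206.
t = -4.0164 / -0.18206 ≈ 22.061 days.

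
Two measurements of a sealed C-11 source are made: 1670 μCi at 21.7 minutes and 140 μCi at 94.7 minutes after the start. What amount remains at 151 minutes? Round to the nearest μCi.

21 μCi

Over Δt = 94.7 − 21.7 = 73 minutes, the level fell by a factor of 1670/140 ≈ 11.929.
n = log₂(11.929) ≈ 3.5763 half-lives, so t½ = 73/3.5763 ≈ 20.412 minutes.
From t = 94.7 to t = 151: 140 × (1/2)^((151−94.7)/20.412) ≈ 20.693 μCi.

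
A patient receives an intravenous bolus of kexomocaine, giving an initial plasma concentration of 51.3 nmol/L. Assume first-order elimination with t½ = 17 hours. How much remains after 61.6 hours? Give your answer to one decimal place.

Number of half-lives: n = 61.6/17 ≈ 3.6235.
Remaining = 51.3 × (1/2)^3.6235 = 51.3 × 0.081135 ≈ 4.1622 nmol/L.

4.2 nmol/L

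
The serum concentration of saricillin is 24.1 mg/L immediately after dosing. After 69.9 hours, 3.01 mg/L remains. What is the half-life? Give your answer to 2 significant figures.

A/A₀ = 3.01/24.1 ≈ 0.1249.
n = log₂(8.0066) ≈ 3.0012 half-lives elapsed in 69.9 hours.
t½ = 69.9/3.0012 ≈ 23.291 hours.

23 hours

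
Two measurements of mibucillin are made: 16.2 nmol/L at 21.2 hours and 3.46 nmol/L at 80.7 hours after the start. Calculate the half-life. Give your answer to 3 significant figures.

Over Δt = 80.7 − 21.2 = 59.5 hours, the level fell by a factor of 16.2/3.46 ≈ 4.6821.
n = log₂(4.6821) ≈ 2.2271 half-lives, so t½ = 59.5/2.2271 ≈ 26.716 hours.

26.7 hours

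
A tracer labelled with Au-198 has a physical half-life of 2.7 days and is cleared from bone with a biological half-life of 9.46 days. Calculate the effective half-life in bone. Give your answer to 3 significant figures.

1/t_eff = 1/t_phys + 1/t_biol = 1/2.7 + 1/9.46 = 0.47608 per day.
t_eff = 2.7 × 9.46 / (2.7 + 9.46) ≈ 2.1005 days.

2.10 days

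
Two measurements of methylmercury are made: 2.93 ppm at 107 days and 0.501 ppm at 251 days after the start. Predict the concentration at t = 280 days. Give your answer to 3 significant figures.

Over Δt = 251 − 107 = 144 days, the level fell by a factor of 2.93/0.501 ≈ 5.8483.
n = log₂(5.8483) ≈ 2.548 half-lives, so t½ = 144/2.548 ≈ 56.515 days.
From t = 251 to t = 280: 0.501 × (1/2)^((280−251)/56.515) ≈ 0.35105 ppm.

0.351 ppm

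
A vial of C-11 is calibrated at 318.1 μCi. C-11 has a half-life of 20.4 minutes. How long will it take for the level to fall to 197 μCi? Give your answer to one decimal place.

14.1 minutes

Fraction remaining = 197/318.1 ≈ 0.6193.
n = log₂(318.1/197) = ln(1.6147)/ln 2 ≈ 0.69128 half-lives.
t = n × t½ = 0.69128 × 20.4 ≈ 14.102 minutes.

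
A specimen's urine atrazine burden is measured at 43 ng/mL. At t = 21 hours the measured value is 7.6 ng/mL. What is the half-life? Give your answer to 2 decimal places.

A/A₀ = 7.6/43 ≈ 0.17674.
n = log₂(5.6579) ≈ 2.5003 half-lives elapsed in 21 hours.
t½ = 21/2.5003 ≈ 8.3991 hours.

8.40 hours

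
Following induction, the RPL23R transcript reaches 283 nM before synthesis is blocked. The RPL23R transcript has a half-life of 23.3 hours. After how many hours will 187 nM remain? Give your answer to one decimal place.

13.9 hours

Fraction remaining = 187/283 ≈ 0.66078.
n = log₂(283/187) = ln(1.5134)/ln 2 ≈ 0.59776 half-lives.
t = n × t½ = 0.59776 × 23.3 ≈ 13.928 hours.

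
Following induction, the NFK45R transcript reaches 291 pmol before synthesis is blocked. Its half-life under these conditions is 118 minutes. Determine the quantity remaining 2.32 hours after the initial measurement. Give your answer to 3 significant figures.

Convert the elapsed time: 2.32 hours = 139.2 minutes.
Number of half-lives: n = 139.2/118 ≈ 1.1797.
Remaining = 291 × (1/2)^1.1797 = 291 × 0.44146 ≈ 128.46 pmol.

128 pmol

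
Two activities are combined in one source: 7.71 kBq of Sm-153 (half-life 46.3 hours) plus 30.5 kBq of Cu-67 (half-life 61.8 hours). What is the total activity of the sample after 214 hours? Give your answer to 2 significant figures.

Sm-153: 7.71 × (1/2)^(214/46.3) = 7.71 × (1/2)^4.622 ≈ 0.3131 kBq.
Cu-67: 30.5 × (1/2)^(214/61.8) = 30.5 × (1/2)^3.4628 ≈ 2.7663 kBq.
Total = 0.3131 + 2.7663 ≈ 3.0794 kBq.

3.1 kBq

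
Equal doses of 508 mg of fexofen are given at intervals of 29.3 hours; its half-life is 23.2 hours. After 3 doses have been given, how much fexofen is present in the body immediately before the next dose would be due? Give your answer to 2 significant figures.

The 3 doses were given 87.9, 58.6, 29.3 hours ago.
Total = 508·(1/2)^(87.9/23.2) + 508·(1/2)^(58.6/23.2) + 508·(1/2)^(29.3/23.2)
      = 36.756 + 88.207 + 211.68 ≈ 336.64 mg.

340 mg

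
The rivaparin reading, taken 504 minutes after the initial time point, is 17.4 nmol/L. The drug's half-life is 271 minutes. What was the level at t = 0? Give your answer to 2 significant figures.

63 nmol/L

Number of half-lives elapsed: n = 504/271 ≈ 1.8598.
A₀ = A × 2^n = 17.4 × 2^1.8598 = 17.4 × 3.6295 ≈ 63.154 nmol/L.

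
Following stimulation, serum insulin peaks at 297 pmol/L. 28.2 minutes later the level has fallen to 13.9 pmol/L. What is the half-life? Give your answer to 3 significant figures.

A/A₀ = 13.9/297 ≈ 0.046801.
n = log₂(21.367) ≈ 4.4173 half-lives elapsed in 28.2 minutes.
t½ = 28.2/4.4173 ≈ 6.384 minutes.

6.38 minutes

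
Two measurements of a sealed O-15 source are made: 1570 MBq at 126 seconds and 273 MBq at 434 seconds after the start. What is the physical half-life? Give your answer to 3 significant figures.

Over Δt = 434 − 126 = 308 seconds, the level fell by a factor of 1570/273 ≈ 5.7509.
n = log₂(5.7509) ≈ 2.5238 half-lives, so t½ = 308/2.5238 ≈ 122.04 seconds.

122 seconds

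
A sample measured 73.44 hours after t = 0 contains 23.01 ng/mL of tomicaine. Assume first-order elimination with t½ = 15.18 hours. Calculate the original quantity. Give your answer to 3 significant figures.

658 ng/mL

Number of half-lives elapsed: n = 73.44/15.18 ≈ 4.8379.
A₀ = A × 2^n = 23.01 × 2^4.8379 = 23.01 × 28.6 ≈ 658.09 ng/mL.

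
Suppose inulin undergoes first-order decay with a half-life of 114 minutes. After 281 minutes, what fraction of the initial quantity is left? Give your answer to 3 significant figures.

0.181

n = 281/114 ≈ 2.4649 half-lives.
Fraction remaining = (1/2)^2.4649 ≈ 0.18113.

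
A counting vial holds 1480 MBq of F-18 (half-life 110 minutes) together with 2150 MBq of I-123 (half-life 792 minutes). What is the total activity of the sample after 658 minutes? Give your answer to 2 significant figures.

F-18: 1480 × (1/2)^(658/110) = 1480 × (1/2)^5.9818 ≈ 23.418 MBq.
I-123: 2150 × (1/2)^(658/792) = 2150 × (1/2)^0.83081 ≈ 1208.8 MBq.
Total = 23.418 + 1208.8 ≈ 1232.2 MBq.

1200 MBq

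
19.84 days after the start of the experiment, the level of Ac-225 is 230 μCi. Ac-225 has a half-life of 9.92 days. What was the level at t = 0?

920 μCi

Number of half-lives elapsed: n = 19.84/9.92 ≈ 2.
A₀ = A × 2^n = 230 × 2^2 = 230 × 4 ≈ 920 μCi.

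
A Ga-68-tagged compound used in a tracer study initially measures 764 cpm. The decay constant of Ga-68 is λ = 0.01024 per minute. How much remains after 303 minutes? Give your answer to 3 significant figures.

t½ = ln 2 / λ = 0.69315 / 0.01024 ≈ 67.69 minutes.
Number of half-lives: n = 303/67.69 ≈ 4.4763.
Remaining = 764 × (1/2)^4.4763 = 764 × 0.044927 ≈ 34.324 cpm.

34.3 cpm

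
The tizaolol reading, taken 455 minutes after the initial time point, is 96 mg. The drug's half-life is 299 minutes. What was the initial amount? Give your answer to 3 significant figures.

276 mg

Number of half-lives elapsed: n = 455/299 ≈ 1.5217.
A₀ = A × 2^n = 96 × 2^1.5217 = 96 × 2.8714 ≈ 275.65 mg.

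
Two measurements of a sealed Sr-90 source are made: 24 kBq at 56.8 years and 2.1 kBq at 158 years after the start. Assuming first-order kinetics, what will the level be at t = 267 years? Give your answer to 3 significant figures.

Over Δt = 158 − 56.8 = 101.2 years, the level fell by a factor of 24/2.1 ≈ 11.429.
n = log₂(11.429) ≈ 3.5146 half-lives, so t½ = 101.2/3.5146 ≈ 28.794 years.
From t = 158 to t = 267: 2.1 × (1/2)^((267−158)/28.794) ≈ 0.15229 kBq.

0.152 kBq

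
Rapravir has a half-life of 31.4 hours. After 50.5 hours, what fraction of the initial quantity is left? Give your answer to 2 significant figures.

0.33

n = 50.5/31.4 ≈ 1.6083 half-lives.
Fraction remaining = (1/2)^1.6083 ≈ 0.32799.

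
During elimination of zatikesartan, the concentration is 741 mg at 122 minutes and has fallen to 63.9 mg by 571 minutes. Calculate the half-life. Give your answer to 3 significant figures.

127 minutes

Over Δt = 571 − 122 = 449 minutes, the level fell by a factor of 741/63.9 ≈ 11.596.
n = log₂(11.596) ≈ 3.5356 half-lives, so t½ = 449/3.5356 ≈ 126.99 minutes.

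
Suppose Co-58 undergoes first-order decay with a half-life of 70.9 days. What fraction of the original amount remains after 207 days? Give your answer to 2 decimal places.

0.13

n = 207/70.9 ≈ 2.9196 half-lives.
Fraction remaining = (1/2)^2.9196 ≈ 0.13216.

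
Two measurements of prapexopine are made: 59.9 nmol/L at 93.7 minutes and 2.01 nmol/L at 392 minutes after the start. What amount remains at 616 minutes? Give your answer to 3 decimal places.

Over Δt = 392 − 93.7 = 298.3 minutes, the level fell by a factor of 59.9/2.01 ≈ 29.801.
n = log₂(29.801) ≈ 4.8973 half-lives, so t½ = 298.3/4.8973 ≈ 60.911 minutes.
From t = 392 to t = 616: 2.01 × (1/2)^((616−392)/60.911) ≈ 0.1571 nmol/L.

0.157 nmol/L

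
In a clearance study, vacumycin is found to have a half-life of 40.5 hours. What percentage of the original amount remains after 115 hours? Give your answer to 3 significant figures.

n = 115/40.5 ≈ 2.8395 half-lives.
Fraction remaining = (1/2)^2.8395 ≈ 0.13971, i.e. 13.971%.

14.0%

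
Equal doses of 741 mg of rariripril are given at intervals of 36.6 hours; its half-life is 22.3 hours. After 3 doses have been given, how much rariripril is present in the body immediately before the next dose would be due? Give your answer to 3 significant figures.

338 mg

The 3 doses were given 109.8, 73.2, 36.6 hours ago.
Total = 741·(1/2)^(109.8/22.3) + 741·(1/2)^(73.2/22.3) + 741·(1/2)^(36.6/22.3)
      = 24.413 + 76.152 + 237.55 ≈ 338.11 mg.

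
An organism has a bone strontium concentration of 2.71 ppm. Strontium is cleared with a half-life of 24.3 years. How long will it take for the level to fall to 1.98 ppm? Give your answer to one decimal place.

Fraction remaining = 1.98/2.71 ≈ 0.73063.
n = log₂(2.71/1.98) = ln(1.3687)/ln 2 ≈ 0.45279 half-lives.
t = n × t½ = 0.45279 × 24.3 ≈ 11.003 years.

11.0 years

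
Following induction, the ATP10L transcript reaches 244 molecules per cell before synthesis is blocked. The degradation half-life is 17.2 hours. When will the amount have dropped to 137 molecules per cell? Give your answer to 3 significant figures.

14.3 hours

Fraction remaining = 137/244 ≈ 0.56148.
n = log₂(244/137) = ln(1.781)/ln 2 ≈ 0.83271 half-lives.
t = n × t½ = 0.83271 × 17.2 ≈ 14.323 hours.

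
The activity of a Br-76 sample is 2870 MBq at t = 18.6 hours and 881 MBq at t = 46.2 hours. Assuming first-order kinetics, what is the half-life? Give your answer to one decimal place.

Over Δt = 46.2 − 18.6 = 27.6 hours, the level fell by a factor of 2870/881 ≈ 3.2577.
n = log₂(3.2577) ≈ 1.7038 half-lives, so t½ = 27.6/1.7038 ≈ 16.199 hours.

16.2 hours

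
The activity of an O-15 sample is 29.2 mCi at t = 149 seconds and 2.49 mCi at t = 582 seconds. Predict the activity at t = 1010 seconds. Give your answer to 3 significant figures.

Over Δt = 582 − 149 = 433 seconds, the level fell by a factor of 29.2/2.49 ≈ 11.727.
n = log₂(11.727) ≈ 3.5518 half-lives, so t½ = 433/3.5518 ≈ 121.91 seconds.
From t = 582 to t = 1010: 2.49 × (1/2)^((1010−582)/121.91) ≈ 0.21846 mCi.

0.218 mCi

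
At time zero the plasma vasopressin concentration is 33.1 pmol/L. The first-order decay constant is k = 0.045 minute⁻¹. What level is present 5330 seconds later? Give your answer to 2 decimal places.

t½ = ln 2 / k = 0.69315 / 0.045 ≈ 15.403 minutes.
Convert the elapsed time: 5330 seconds = 88.8333 minutes.
Number of half-lives: n = 88.8333/15.403 ≈ 5.7672.
Remaining = 33.1 × (1/2)^5.7672 = 33.1 × 0.018361 ≈ 0.60777 pmol/L.

0.61 pmol/L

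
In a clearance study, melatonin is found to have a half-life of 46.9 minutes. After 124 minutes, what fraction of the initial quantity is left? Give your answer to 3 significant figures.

0.160

n = 124/46.9 ≈ 2.6439 half-lives.
Fraction remaining = (1/2)^2.6439 ≈ 0.15999.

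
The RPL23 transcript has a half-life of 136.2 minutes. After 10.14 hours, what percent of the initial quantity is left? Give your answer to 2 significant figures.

10.14 hours = 608.4 minutes.
n = 608.4/136.2 ≈ 4.467 half-lives.
Fraction remaining = (1/2)^4.467 ≈ 0.045218, i.e. 4.5218%.

4.5%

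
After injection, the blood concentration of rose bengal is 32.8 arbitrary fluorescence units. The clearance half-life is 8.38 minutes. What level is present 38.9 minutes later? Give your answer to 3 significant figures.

Number of half-lives: n = 38.9/8.38 ≈ 4.642.
Remaining = 32.8 × (1/2)^4.642 = 32.8 × 0.040051 ≈ 1.3137 arbitrary fluorescence units.

1.31 arbitrary fluorescence units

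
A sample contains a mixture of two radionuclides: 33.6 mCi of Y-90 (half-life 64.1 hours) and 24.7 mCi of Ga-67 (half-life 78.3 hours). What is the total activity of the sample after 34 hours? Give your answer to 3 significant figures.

Y-90: 33.6 × (1/2)^(34/64.1) = 33.6 × (1/2)^0.53042 ≈ 23.263 mCi.
Ga-67: 24.7 × (1/2)^(34/78.3) = 24.7 × (1/2)^0.43423 ≈ 18.28 mCi.
Total = 23.263 + 18.28 ≈ 41.543 mCi.

41.5 mCi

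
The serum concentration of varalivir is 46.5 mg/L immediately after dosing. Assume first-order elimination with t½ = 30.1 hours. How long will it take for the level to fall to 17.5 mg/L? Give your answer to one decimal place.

Fraction remaining = 17.5/46.5 ≈ 0.37634.
n = log₂(46.5/17.5) = ln(2.6571)/ln 2 ≈ 1.4099 half-lives.
t = n × t½ = 1.4099 × 30.1 ≈ 42.437 hours.

42.4 hours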